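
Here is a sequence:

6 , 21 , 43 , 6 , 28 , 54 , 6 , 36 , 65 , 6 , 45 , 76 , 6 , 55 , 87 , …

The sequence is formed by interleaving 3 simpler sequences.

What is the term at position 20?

78

Split by position mod 3: positions 1, 4, 7, … form one track, and each other residue class forms its own.
Subsequence A is 6, 6, 6, 6, 6, which is constant 6.
Subsequence B is 21, 28, 36, 45, 55, which is triangular numbers starting at T_6.
Subsequence C is 43, 54, 65, 76, 87, which is linear: a_n = 32 + 11·n.
The 20th slot belongs to subsequence B; its 7th term is 78.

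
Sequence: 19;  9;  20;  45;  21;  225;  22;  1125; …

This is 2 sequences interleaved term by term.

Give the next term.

The terms cycle through 2 interleaved subsequences.
Stream A = 19, 20, 21, 22: linear: a_n = 18 + n.
Stream B = 9, 45, 225, 1125: geometric with ratio 5.
Term 9 comes from stream A (its 5th entry): 23.

23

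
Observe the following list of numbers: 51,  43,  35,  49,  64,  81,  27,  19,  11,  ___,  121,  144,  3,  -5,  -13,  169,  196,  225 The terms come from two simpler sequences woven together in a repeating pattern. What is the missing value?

The slot pattern repeats as AAABBB (period 6), so there are 2 interleaved tracks.
Subsequence A = 51, 43, 35, 27, 19, 11, 3, -5, -13: arithmetic with common difference −8.
Subsequence B = 49, 64, 81, ?, 121, 144, 169, 196, 225: the squares 7², 8², 9², ….
The gap is subsequence B's term 4; the rule gives 100.

100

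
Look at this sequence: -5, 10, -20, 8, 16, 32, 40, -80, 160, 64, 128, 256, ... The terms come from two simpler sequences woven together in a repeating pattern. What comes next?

Positions follow the repeating pattern AAABBB; grouping by letter gives 2 tracks.
Track A: -5, 10, -20, 40, -80, 160 (multiplying by -2 each time).
Track B: 8, 16, 32, 64, 128, 256 (successive powers of 2).
Term 13 comes from track A (its 7th entry): -320.

-320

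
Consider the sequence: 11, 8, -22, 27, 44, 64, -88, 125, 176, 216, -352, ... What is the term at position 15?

-1408

Odd-indexed and even-indexed terms follow separate rules.
Track A: 11, -22, 44, -88, 176, -352 (geometric with ratio -2).
Track B: 8, 27, 64, 125, 216 (the cubes 2³, 3³, 4³, …).
Position 15 falls in track A as its term 8, giving -1408.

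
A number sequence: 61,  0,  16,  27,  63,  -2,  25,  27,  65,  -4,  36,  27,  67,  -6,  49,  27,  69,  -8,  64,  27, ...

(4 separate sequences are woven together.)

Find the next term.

The terms cycle through 4 interleaved subsequences.
Track A: 61, 63, 65, 67, 69 (adding 2 each time).
Track B: 0, -2, -4, -6, -8 (arithmetic, step −2).
Track C: 16, 25, 36, 49, 64 (perfect squares starting at 4²).
Track D: 27, 27, 27, 27, 27 (the constant sequence 27).
Position 21 → track A, term 6 = 71.

71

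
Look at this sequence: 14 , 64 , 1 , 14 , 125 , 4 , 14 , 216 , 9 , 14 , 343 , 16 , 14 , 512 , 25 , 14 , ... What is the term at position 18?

36

Taking every 3rd term gives 3 separate tracks.
Track A: 14, 14, 14, 14, 14, 14 — always 14.
Track B: 64, 125, 216, 343, 512 — consecutive cubes n³ from n = 4.
Track C: 1, 4, 9, 16, 25 — consecutive squares n² from n = 1.
Position 18 falls in track C as its term 6, giving 36.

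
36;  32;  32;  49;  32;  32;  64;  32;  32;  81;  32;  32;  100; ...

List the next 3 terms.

The slot pattern repeats as ABB (period 3), so there are 2 interleaved tracks.
Track A is 36, 49, 64, 81, 100, which is consecutive squares n² from n = 6.
Track B is 32, 32, 32, 32, 32, 32, 32, 32, which is always 32.
Term 14 comes from track B (its 9th entry): 32.
Position 15 falls in track B as its term 10, giving 32.
Term 16 comes from track A (its 6th entry): 121.

32, 32, 121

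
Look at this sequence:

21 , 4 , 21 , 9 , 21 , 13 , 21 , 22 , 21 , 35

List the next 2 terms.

Taking every 2nd term gives 2 separate tracks.
Track A = 21, 21, 21, 21, 21: constant 21.
Track B = 4, 9, 13, 22, 35: Fibonacci-style (each term is the sum of the two before it).
Position 11 → track A, term 6 = 21.
Term 12 comes from track B (its 6th entry): 57.

21, 57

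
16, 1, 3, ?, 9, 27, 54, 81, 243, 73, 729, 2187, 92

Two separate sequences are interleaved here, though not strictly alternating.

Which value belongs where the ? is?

35

Reading positions in blocks of 3 reveals the pattern ABB — 2 tracks woven together.
Track A: 16, ?, 54, 73, 92 (linear: a_n = -3 + 19·n).
Track B: 1, 3, 9, 27, 81, 243, 729, 2187 (powers of 3).
Track A's pattern makes the blank 35.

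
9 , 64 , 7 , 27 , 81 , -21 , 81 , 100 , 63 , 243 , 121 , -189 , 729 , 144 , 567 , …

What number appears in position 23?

Taking every 3rd term gives 3 separate tracks.
Track A = 9, 27, 81, 243, 729: powers 3^2, 3^3, 3^4, ….
Track B = 64, 81, 100, 121, 144: perfect squares starting at 8².
Track C = 7, -21, 63, -189, 567: multiplying by -3 each time.
Position 23 → track B, term 8 = 225.

225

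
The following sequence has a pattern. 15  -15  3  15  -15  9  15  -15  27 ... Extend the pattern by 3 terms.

Positions follow the repeating pattern AAB; grouping by letter gives 2 tracks.
Track A is 15, -15, 15, -15, 15, -15, which is alternating ±15.
Track B is 3, 9, 27, which is geometric with ratio 3.
The 10th slot belongs to track A; its 7th term is 15.
Position 11 falls in track A as its term 8, giving -15.
Position 12 → track B, term 4 = 81.

15, -15, 81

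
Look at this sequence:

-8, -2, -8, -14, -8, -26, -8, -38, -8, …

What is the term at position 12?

-62

Taking every 2nd term gives 2 separate tracks.
Stream A: -8, -8, -8, -8, -8. Always -8.
Stream B: -2, -14, -26, -38. Linear: a_n = 10 − 12·n.
Term 12 comes from stream B (its 6th entry): -62.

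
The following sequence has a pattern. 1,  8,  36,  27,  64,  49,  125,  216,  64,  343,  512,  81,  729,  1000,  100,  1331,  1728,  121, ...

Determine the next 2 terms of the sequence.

Positions follow the repeating pattern AAB; grouping by letter gives 2 tracks.
Track A: 1, 8, 27, 64, 125, 216, 343, 512, 729, 1000, 1331, 1728 — perfect cubes starting at 1³.
Track B: 36, 49, 64, 81, 100, 121 — perfect squares starting at 6².
Position 19 → track A, term 13 = 2197.
Position 20 falls in track A as its term 14, giving 2744.

2197, 2744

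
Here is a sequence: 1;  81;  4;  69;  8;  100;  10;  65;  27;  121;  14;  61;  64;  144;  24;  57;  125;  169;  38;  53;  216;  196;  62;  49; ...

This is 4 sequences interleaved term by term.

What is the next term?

343

Read the sequence 4 terms at a time; column i is its own pattern.
Stream A: 1, 8, 27, 64, 125, 216 (consecutive cubes n³ from n = 1).
Stream B: 81, 100, 121, 144, 169, 196 (the squares 9², 10², 11², …).
Stream C: 4, 10, 14, 24, 38, 62 (a Fibonacci-like recurrence a_n = a_{n-1} + a_{n-2}).
Stream D: 69, 65, 61, 57, 53, 49 (linear: a_n = 73 − 4·n).
Position 25 → stream A, term 7 = 343.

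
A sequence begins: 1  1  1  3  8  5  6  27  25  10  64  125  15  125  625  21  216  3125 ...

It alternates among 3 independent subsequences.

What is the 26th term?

Taking every 3rd term gives 3 separate tracks.
Track A: 1, 3, 6, 10, 15, 21 — the triangular numbers T_1, T_2, ….
Track B: 1, 8, 27, 64, 125, 216 — consecutive cubes n³ from n = 1.
Track C: 1, 5, 25, 125, 625, 3125 — powers 5^0, 5^1, 5^2, ….
Position 26 falls in track B as its term 9, giving 729.

729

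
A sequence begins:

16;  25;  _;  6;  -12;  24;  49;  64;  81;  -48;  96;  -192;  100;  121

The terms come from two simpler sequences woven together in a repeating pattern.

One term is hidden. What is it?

36

Positions follow the repeating pattern AAABBB; grouping by letter gives 2 tracks.
Track A = 16, 25, ?, 49, 64, 81, 100, 121: the squares 4², 5², 6², ….
Track B = 6, -12, 24, -48, 96, -192: multiplying by -2 each time.
Filling track A at index 3 by its rule yields 36.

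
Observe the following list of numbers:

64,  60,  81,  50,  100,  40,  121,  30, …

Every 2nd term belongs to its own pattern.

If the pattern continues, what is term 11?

Odd-indexed and even-indexed terms follow separate rules.
Subsequence A: 64, 81, 100, 121 (perfect squares starting at 8²).
Subsequence B: 60, 50, 40, 30 (subtracting 10 each time).
Position 11 → subsequence A, term 6 = 169.

169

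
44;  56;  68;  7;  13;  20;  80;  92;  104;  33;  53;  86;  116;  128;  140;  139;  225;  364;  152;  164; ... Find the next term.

Reading positions in blocks of 6 reveals the pattern AAABBB — 2 tracks woven together.
Stream A: 44, 56, 68, 80, 92, 104, 116, 128, 140, 152, 164 — linear: a_n = 32 + 12·n.
Stream B: 7, 13, 20, 33, 53, 86, 139, 225, 364 — a Fibonacci-like recurrence a_n = a_{n-1} + a_{n-2}.
Term 21 comes from stream A (its 12th entry): 176.

176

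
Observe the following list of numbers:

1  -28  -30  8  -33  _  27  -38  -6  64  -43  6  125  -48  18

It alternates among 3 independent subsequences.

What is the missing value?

Taking every 3rd term gives 3 separate tracks.
Stream A: 1, 8, 27, 64, 125 (consecutive cubes n³ from n = 1).
Stream B: -28, -33, -38, -43, -48 (linear: a_n = -23 − 5·n).
Stream C: -30, ?, -6, 6, 18 (adding 12 each time).
The gap is stream C's term 2; the rule gives -18.

-18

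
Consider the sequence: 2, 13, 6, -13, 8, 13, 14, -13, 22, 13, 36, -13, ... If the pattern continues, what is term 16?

-13

Taking every 2nd term gives 2 separate tracks.
Track A: 2, 6, 8, 14, 22, 36 (Fibonacci-style (each term is the sum of the two before it)).
Track B: 13, -13, 13, -13, 13, -13 (the oscillation 13·(−1)^(n+1)).
Position 16 → track B, term 8 = -13.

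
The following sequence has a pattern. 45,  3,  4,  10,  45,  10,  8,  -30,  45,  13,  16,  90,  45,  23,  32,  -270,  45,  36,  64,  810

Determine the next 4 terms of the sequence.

Split by position mod 4 into 4 tracks.
Subsequence A = 45, 45, 45, 45, 45: the constant sequence 45.
Subsequence B = 3, 10, 13, 23, 36: Fibonacci-style (each term is the sum of the two before it).
Subsequence C = 4, 8, 16, 32, 64: powers 2^2, 2^3, 2^4, ….
Subsequence D = 10, -30, 90, -270, 810: a geometric progression (common ratio -3).
Term 21 comes from subsequence A (its 6th entry): 45.
Term 22 comes from subsequence B (its 6th entry): 59.
Term 23 comes from subsequence C (its 6th entry): 128.
Position 24 falls in subsequence D as its term 6, giving -2430.

45, 59, 128, -2430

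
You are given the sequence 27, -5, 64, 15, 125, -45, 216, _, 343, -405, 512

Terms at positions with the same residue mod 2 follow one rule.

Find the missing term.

135

Split by position mod 2 into 2 tracks.
Stream A: 27, 64, 125, 216, 343, 512. Consecutive cubes n³ from n = 3.
Stream B: -5, 15, -45, ?, -405. Geometric, ×-3 each step.
So the missing entry in stream B is 135.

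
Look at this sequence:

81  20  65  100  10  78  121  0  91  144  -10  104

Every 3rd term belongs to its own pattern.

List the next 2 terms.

169, -20

The terms cycle through 3 interleaved subsequences.
Track A = 81, 100, 121, 144: consecutive squares n² from n = 9.
Track B = 20, 10, 0, -10: arithmetic, step −10.
Track C = 65, 78, 91, 104: linear: a_n = 52 + 13·n.
Position 13 falls in track A as its term 5, giving 169.
Position 14 → track B, term 5 = -20.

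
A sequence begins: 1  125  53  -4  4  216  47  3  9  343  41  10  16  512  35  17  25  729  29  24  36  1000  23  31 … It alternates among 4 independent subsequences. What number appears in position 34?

The terms cycle through 4 interleaved subsequences.
Track A is 1, 4, 9, 16, 25, 36, which is consecutive squares n² from n = 1.
Track B is 125, 216, 343, 512, 729, 1000, which is perfect cubes starting at 5³.
Track C is 53, 47, 41, 35, 29, 23, which is linear: a_n = 59 − 6·n.
Track D is -4, 3, 10, 17, 24, 31, which is adding 7 each time.
Term 34 comes from track B (its 9th entry): 2197.

2197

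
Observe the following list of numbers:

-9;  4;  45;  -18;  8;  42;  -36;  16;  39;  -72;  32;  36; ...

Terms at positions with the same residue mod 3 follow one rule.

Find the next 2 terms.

-144, 64

Split by position mod 3: positions 1, 4, 7, … form one track, and each other residue class forms its own.
Track A is -9, -18, -36, -72, which is multiplying by 2 each time.
Track B is 4, 8, 16, 32, which is powers 2^2, 2^3, 2^4, ….
Track C is 45, 42, 39, 36, which is arithmetic, step −3.
The 13th slot belongs to track A; its 5th term is -144.
Position 14 → track B, term 5 = 64.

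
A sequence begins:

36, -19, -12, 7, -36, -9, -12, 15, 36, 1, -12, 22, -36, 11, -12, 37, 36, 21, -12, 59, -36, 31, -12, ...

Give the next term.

96

The terms cycle through 4 interleaved subsequences.
Stream A: 36, -36, 36, -36, 36, -36 — oscillating between 36 and -36.
Stream B: -19, -9, 1, 11, 21, 31 — adding 10 each time.
Stream C: -12, -12, -12, -12, -12, -12 — always -12.
Stream D: 7, 15, 22, 37, 59 — a Fibonacci-like recurrence a_n = a_{n-1} + a_{n-2}.
The 24th slot belongs to stream D; its 6th term is 96.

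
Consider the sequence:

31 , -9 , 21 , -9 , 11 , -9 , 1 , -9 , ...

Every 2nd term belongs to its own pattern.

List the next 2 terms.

-9, -9

The terms cycle through 2 interleaved subsequences.
Stream A: 31, 21, 11, 1. Subtracting 10 each time.
Stream B: -9, -9, -9, -9. Always -9.
Position 9 → stream A, term 5 = -9.
The 10th slot belongs to stream B; its 5th term is -9.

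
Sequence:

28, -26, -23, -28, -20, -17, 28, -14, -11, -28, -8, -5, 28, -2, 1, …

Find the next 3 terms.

-28, 4, 7

Positions follow the repeating pattern ABB; grouping by letter gives 2 tracks.
Track A is 28, -28, 28, -28, 28, which is oscillating between 28 and -28.
Track B is -26, -23, -20, -17, -14, -11, -8, -5, -2, 1, which is arithmetic with common difference +3.
Position 16 → track A, term 6 = -28.
Term 17 comes from track B (its 11th entry): 4.
Term 18 comes from track B (its 12th entry): 7.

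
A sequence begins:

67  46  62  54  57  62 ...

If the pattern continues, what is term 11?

Odd-indexed and even-indexed terms follow separate rules.
Track A is 67, 62, 57, which is linear: a_n = 72 − 5·n.
Track B is 46, 54, 62, which is adding 8 each time.
Position 11 → track A, term 6 = 42.

42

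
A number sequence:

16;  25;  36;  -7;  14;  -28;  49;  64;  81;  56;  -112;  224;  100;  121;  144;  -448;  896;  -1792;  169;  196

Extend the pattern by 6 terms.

225, 3584, -7168, 14336, 256, 289

Positions follow the repeating pattern AAABBB; grouping by letter gives 2 tracks.
Track A: 16, 25, 36, 49, 64, 81, 100, 121, 144, 169, 196 (perfect squares starting at 4²).
Track B: -7, 14, -28, 56, -112, 224, -448, 896, -1792 (a geometric progression (common ratio -2)).
Position 21 → track A, term 12 = 225.
Position 22 falls in track B as its term 10, giving 3584.
Position 23 → track B, term 11 = -7168.
Position 24 falls in track B as its term 12, giving 14336.
Term 25 comes from track A (its 13th entry): 256.
Term 26 comes from track A (its 14th entry): 289.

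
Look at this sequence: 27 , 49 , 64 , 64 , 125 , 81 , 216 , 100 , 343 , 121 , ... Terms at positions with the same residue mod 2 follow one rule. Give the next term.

The terms cycle through 2 interleaved subsequences.
Stream A: 27, 64, 125, 216, 343. Consecutive cubes n³ from n = 3.
Stream B: 49, 64, 81, 100, 121. Consecutive squares n² from n = 7.
The 11th slot belongs to stream A; its 6th term is 512.

512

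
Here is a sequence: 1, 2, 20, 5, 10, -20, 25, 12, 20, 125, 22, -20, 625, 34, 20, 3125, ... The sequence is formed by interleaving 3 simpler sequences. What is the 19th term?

Split by position mod 3: positions 1, 4, 7, … form one track, and each other residue class forms its own.
Track A is 1, 5, 25, 125, 625, 3125, which is geometric, ×5 each step.
Track B is 2, 10, 12, 22, 34, which is a Fibonacci-like recurrence a_n = a_{n-1} + a_{n-2}.
Track C is 20, -20, 20, -20, 20, which is oscillating between 20 and -20.
The 19th slot belongs to track A; its 7th term is 15625.

15625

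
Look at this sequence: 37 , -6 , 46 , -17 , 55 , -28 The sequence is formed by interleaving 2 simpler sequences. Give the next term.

64

The terms cycle through 2 interleaved subsequences.
Stream A: 37, 46, 55 (arithmetic, step +9).
Stream B: -6, -17, -28 (arithmetic, step −11).
Position 7 → stream A, term 4 = 64.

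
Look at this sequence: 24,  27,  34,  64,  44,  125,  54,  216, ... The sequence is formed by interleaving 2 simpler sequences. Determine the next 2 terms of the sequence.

Taking every 2nd term gives 2 separate tracks.
Stream A: 24, 34, 44, 54 (arithmetic with common difference +10).
Stream B: 27, 64, 125, 216 (perfect cubes starting at 3³).
Term 9 comes from stream A (its 5th entry): 64.
Position 10 → stream B, term 5 = 343.

64, 343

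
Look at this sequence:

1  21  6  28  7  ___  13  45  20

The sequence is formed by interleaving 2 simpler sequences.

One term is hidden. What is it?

36

Positions 1, 3, 5, … form one subsequence and positions 2, 4, 6, … form another.
Track A: 1, 6, 7, 13, 20. Each term equals the sum of the previous two.
Track B: 21, 28, ?, 45. Triangular numbers starting at T_6.
The gap is track B's term 3; the rule gives 36.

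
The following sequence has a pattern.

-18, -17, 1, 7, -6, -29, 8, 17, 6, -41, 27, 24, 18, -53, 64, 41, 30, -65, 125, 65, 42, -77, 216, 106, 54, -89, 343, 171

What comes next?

Read the sequence 4 terms at a time; column i is its own pattern.
Subsequence A = -18, -6, 6, 18, 30, 42, 54: linear: a_n = -30 + 12·n.
Subsequence B = -17, -29, -41, -53, -65, -77, -89: subtracting 12 each time.
Subsequence C = 1, 8, 27, 64, 125, 216, 343: perfect cubes starting at 1³.
Subsequence D = 7, 17, 24, 41, 65, 106, 171: each term equals the sum of the previous two.
Position 29 falls in subsequence A as its term 8, giving 66.

66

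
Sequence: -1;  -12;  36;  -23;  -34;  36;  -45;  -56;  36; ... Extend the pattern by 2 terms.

Positions follow the repeating pattern AAB; grouping by letter gives 2 tracks.
Track A = -1, -12, -23, -34, -45, -56: arithmetic with common difference −11.
Track B = 36, 36, 36: always 36.
Term 10 comes from track A (its 7th entry): -67.
Position 11 → track A, term 8 = -78.

-67, -78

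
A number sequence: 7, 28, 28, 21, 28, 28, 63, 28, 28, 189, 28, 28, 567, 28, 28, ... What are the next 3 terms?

The slot pattern repeats as ABB (period 3), so there are 2 interleaved tracks.
Subsequence A: 7, 21, 63, 189, 567 (geometric with ratio 3).
Subsequence B: 28, 28, 28, 28, 28, 28, 28, 28, 28, 28 (always 28).
The 16th slot belongs to subsequence A; its 6th term is 1701.
Position 17 → subsequence B, term 11 = 28.
Position 18 → subsequence B, term 12 = 28.

1701, 28, 28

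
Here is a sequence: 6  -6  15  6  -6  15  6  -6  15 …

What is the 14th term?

-6

Reading positions in blocks of 3 reveals the pattern AAB — 2 tracks woven together.
Stream A is 6, -6, 6, -6, 6, -6, which is oscillating between 6 and -6.
Stream B is 15, 15, 15, which is the constant sequence 15.
Position 14 falls in stream A as its term 10, giving -6.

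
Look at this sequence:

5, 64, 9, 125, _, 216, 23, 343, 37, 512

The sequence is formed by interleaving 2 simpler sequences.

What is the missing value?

14

Odd-indexed and even-indexed terms follow separate rules.
Track A: 5, 9, ?, 23, 37 — a Fibonacci-like recurrence a_n = a_{n-1} + a_{n-2}.
Track B: 64, 125, 216, 343, 512 — consecutive cubes n³ from n = 4.
So the missing entry in track A is 14.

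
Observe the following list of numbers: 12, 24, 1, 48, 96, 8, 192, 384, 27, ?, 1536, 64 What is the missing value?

The slot pattern repeats as AAB (period 3), so there are 2 interleaved tracks.
Track A: 12, 24, 48, 96, 192, 384, ?, 1536. Geometric with ratio 2.
Track B: 1, 8, 27, 64. Consecutive cubes n³ from n = 1.
Track A's pattern makes the blank 768.

768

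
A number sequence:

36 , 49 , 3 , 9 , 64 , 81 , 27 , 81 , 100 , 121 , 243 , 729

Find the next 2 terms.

144, 169

Positions follow the repeating pattern AABB; grouping by letter gives 2 tracks.
Stream A: 36, 49, 64, 81, 100, 121 (perfect squares starting at 6²).
Stream B: 3, 9, 27, 81, 243, 729 (powers of 3).
Term 13 comes from stream A (its 7th entry): 144.
Term 14 comes from stream A (its 8th entry): 169.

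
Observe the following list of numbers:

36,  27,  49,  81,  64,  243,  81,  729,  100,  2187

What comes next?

The terms cycle through 2 interleaved subsequences.
Track A is 36, 49, 64, 81, 100, which is perfect squares starting at 6².
Track B is 27, 81, 243, 729, 2187, which is powers 3^3, 3^4, 3^5, ….
The 11th slot belongs to track A; its 6th term is 121.

121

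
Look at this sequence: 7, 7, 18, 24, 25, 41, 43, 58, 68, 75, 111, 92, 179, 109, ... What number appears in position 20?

160

Split by position mod 2 into 2 tracks.
Stream A is 7, 18, 25, 43, 68, 111, 179, which is a Fibonacci-like recurrence a_n = a_{n-1} + a_{n-2}.
Stream B is 7, 24, 41, 58, 75, 92, 109, which is linear: a_n = -10 + 17·n.
The 20th slot belongs to stream B; its 10th term is 160.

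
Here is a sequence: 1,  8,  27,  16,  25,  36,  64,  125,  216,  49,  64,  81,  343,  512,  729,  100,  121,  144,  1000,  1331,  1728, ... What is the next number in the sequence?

The slot pattern repeats as AAABBB (period 6), so there are 2 interleaved tracks.
Track A = 1, 8, 27, 64, 125, 216, 343, 512, 729, 1000, 1331, 1728: perfect cubes starting at 1³.
Track B = 16, 25, 36, 49, 64, 81, 100, 121, 144: perfect squares starting at 4².
The 22nd slot belongs to track B; its 10th term is 169.

169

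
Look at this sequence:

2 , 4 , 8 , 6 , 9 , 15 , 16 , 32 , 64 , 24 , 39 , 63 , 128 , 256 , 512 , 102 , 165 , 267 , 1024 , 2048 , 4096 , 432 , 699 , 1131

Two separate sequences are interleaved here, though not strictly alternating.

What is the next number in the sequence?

8192

The slot pattern repeats as AAABBB (period 6), so there are 2 interleaved tracks.
Track A: 2, 4, 8, 16, 32, 64, 128, 256, 512, 1024, 2048, 4096 — powers 2^1, 2^2, 2^3, ….
Track B: 6, 9, 15, 24, 39, 63, 102, 165, 267, 432, 699, 1131 — each term equals the sum of the previous two.
The 25th slot belongs to track A; its 13th term is 8192.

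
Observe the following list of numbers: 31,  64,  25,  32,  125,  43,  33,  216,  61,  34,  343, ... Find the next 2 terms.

79, 35

Taking every 3rd term gives 3 separate tracks.
Track A = 31, 32, 33, 34: arithmetic with common difference +1.
Track B = 64, 125, 216, 343: consecutive cubes n³ from n = 4.
Track C = 25, 43, 61: linear: a_n = 7 + 18·n.
The 12th slot belongs to track C; its 4th term is 79.
Position 13 → track A, term 5 = 35.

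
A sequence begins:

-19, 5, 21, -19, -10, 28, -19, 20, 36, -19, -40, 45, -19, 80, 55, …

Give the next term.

Taking every 3rd term gives 3 separate tracks.
Track A: -19, -19, -19, -19, -19 (always -19).
Track B: 5, -10, 20, -40, 80 (multiplying by -2 each time).
Track C: 21, 28, 36, 45, 55 (triangular numbers starting at T_6).
Term 16 comes from track A (its 6th entry): -19.

-19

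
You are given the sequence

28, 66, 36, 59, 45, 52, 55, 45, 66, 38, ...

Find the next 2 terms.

78, 31

The terms cycle through 2 interleaved subsequences.
Subsequence A: 28, 36, 45, 55, 66 (triangular numbers starting at T_7).
Subsequence B: 66, 59, 52, 45, 38 (linear: a_n = 73 − 7·n).
Position 11 falls in subsequence A as its term 6, giving 78.
Position 12 → subsequence B, term 6 = 31.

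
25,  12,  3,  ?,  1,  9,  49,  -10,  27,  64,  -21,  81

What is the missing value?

Split by position mod 3 into 3 tracks.
Stream A is 25, ?, 49, 64, which is consecutive squares n² from n = 5.
Stream B is 12, 1, -10, -21, which is arithmetic, step −11.
Stream C is 3, 9, 27, 81, which is powers of 3.
So the missing entry in stream A is 36.

36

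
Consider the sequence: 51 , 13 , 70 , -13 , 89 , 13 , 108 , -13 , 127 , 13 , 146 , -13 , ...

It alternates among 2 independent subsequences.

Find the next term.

Odd-indexed and even-indexed terms follow separate rules.
Subsequence A: 51, 70, 89, 108, 127, 146 — adding 19 each time.
Subsequence B: 13, -13, 13, -13, 13, -13 — oscillating between 13 and -13.
Position 13 falls in subsequence A as its term 7, giving 165.

165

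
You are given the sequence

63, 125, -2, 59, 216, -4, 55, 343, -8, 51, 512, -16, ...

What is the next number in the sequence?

47

Split by position mod 3: positions 1, 4, 7, … form one track, and each other residue class forms its own.
Subsequence A: 63, 59, 55, 51. Arithmetic, step −4.
Subsequence B: 125, 216, 343, 512. The cubes 5³, 6³, 7³, ….
Subsequence C: -2, -4, -8, -16. Multiplying by 2 each time.
Position 13 → subsequence A, term 5 = 47.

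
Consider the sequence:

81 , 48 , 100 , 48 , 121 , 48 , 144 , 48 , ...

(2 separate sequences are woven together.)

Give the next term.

169

Taking every 2nd term gives 2 separate tracks.
Subsequence A: 81, 100, 121, 144. The squares 9², 10², 11², ….
Subsequence B: 48, 48, 48, 48. Always 48.
Position 9 falls in subsequence A as its term 5, giving 169.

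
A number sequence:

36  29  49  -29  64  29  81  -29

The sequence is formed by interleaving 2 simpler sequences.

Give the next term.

Taking every 2nd term gives 2 separate tracks.
Track A: 36, 49, 64, 81 (consecutive squares n² from n = 6).
Track B: 29, -29, 29, -29 (alternating ±29).
Position 9 → track A, term 5 = 100.

100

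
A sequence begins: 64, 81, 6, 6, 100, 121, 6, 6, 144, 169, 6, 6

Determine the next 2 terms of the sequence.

196, 225

The slot pattern repeats as AABB (period 4), so there are 2 interleaved tracks.
Track A: 64, 81, 100, 121, 144, 169 (perfect squares starting at 8²).
Track B: 6, 6, 6, 6, 6, 6 (the constant sequence 6).
Term 13 comes from track A (its 7th entry): 196.
Term 14 comes from track A (its 8th entry): 225.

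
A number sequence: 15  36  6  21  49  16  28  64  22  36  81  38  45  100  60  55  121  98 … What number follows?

Read the sequence 3 terms at a time; column i is its own pattern.
Subsequence A is 15, 21, 28, 36, 45, 55, which is triangular numbers n(n+1)/2 for n = 5, 6, ….
Subsequence B is 36, 49, 64, 81, 100, 121, which is the squares 6², 7², 8², ….
Subsequence C is 6, 16, 22, 38, 60, 98, which is Fibonacci-style (each term is the sum of the two before it).
Position 19 falls in subsequence A as its term 7, giving 66.

66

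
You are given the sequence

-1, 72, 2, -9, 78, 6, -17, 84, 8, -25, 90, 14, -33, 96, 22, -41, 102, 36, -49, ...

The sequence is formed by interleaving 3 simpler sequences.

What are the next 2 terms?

Read the sequence 3 terms at a time; column i is its own pattern.
Subsequence A: -1, -9, -17, -25, -33, -41, -49 (arithmetic, step −8).
Subsequence B: 72, 78, 84, 90, 96, 102 (arithmetic with common difference +6).
Subsequence C: 2, 6, 8, 14, 22, 36 (a Fibonacci-like recurrence a_n = a_{n-1} + a_{n-2}).
Position 20 → subsequence B, term 7 = 108.
Position 21 → subsequence C, term 7 = 58.

108, 58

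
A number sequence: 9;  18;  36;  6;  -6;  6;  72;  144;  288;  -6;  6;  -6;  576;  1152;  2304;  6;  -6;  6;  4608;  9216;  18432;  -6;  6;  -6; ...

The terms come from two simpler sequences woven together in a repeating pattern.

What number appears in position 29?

-6

Reading positions in blocks of 6 reveals the pattern AAABBB — 2 tracks woven together.
Track A: 9, 18, 36, 72, 144, 288, 576, 1152, 2304, 4608, 9216, 18432. Geometric, ×2 each step.
Track B: 6, -6, 6, -6, 6, -6, 6, -6, 6, -6, 6, -6. Oscillating between 6 and -6.
Term 29 comes from track B (its 14th entry): -6.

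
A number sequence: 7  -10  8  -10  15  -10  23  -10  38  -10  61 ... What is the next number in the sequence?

Taking every 2nd term gives 2 separate tracks.
Subsequence A is 7, 8, 15, 23, 38, 61, which is each term equals the sum of the previous two.
Subsequence B is -10, -10, -10, -10, -10, which is constant -10.
The 12th slot belongs to subsequence B; its 6th term is -10.

-10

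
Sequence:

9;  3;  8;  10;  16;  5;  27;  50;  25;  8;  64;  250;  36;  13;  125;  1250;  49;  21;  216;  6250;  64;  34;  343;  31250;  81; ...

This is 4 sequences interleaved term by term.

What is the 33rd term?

121

Read the sequence 4 terms at a time; column i is its own pattern.
Subsequence A: 9, 16, 25, 36, 49, 64, 81. Perfect squares starting at 3².
Subsequence B: 3, 5, 8, 13, 21, 34. A Fibonacci-like recurrence a_n = a_{n-1} + a_{n-2}.
Subsequence C: 8, 27, 64, 125, 216, 343. Perfect cubes starting at 2³.
Subsequence D: 10, 50, 250, 1250, 6250, 31250. Multiplying by 5 each time.
Position 33 falls in subsequence A as its term 9, giving 121.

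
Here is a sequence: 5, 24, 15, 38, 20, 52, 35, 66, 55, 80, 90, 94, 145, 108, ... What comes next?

235

The terms cycle through 2 interleaved subsequences.
Stream A = 5, 15, 20, 35, 55, 90, 145: each term equals the sum of the previous two.
Stream B = 24, 38, 52, 66, 80, 94, 108: adding 14 each time.
Term 15 comes from stream A (its 8th entry): 235.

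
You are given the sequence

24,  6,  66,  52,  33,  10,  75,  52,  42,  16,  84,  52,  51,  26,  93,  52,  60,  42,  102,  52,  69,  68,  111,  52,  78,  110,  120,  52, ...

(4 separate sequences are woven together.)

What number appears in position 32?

Split by position mod 4: positions 1, 5, 9, … form one track, and each other residue class forms its own.
Subsequence A: 24, 33, 42, 51, 60, 69, 78 (adding 9 each time).
Subsequence B: 6, 10, 16, 26, 42, 68, 110 (a Fibonacci-like recurrence a_n = a_{n-1} + a_{n-2}).
Subsequence C: 66, 75, 84, 93, 102, 111, 120 (arithmetic, step +9).
Subsequence D: 52, 52, 52, 52, 52, 52, 52 (the constant sequence 52).
Position 32 falls in subsequence D as its term 8, giving 52.

52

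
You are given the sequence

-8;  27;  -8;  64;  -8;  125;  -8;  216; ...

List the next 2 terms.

-8, 343

Positions 1, 3, 5, … form one subsequence and positions 2, 4, 6, … form another.
Stream A: -8, -8, -8, -8 — constant -8.
Stream B: 27, 64, 125, 216 — consecutive cubes n³ from n = 3.
Position 9 → stream A, term 5 = -8.
Position 10 → stream B, term 5 = 343.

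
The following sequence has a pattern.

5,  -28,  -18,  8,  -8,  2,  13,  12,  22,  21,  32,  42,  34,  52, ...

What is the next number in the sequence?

Reading positions in blocks of 3 reveals the pattern ABB — 2 tracks woven together.
Stream A: 5, 8, 13, 21, 34 — a Fibonacci-like recurrence a_n = a_{n-1} + a_{n-2}.
Stream B: -28, -18, -8, 2, 12, 22, 32, 42, 52 — adding 10 each time.
Position 15 → stream B, term 10 = 62.

62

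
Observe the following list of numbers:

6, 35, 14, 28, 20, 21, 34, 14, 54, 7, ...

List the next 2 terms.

Odd-indexed and even-indexed terms follow separate rules.
Track A is 6, 14, 20, 34, 54, which is a Fibonacci-like recurrence a_n = a_{n-1} + a_{n-2}.
Track B is 35, 28, 21, 14, 7, which is arithmetic with common difference −7.
The 11th slot belongs to track A; its 6th term is 88.
Position 12 → track B, term 6 = 0.

88, 0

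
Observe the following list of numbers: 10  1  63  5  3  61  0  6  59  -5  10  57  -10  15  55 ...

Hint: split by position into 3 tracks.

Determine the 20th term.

28

Split by position mod 3: positions 1, 4, 7, … form one track, and each other residue class forms its own.
Subsequence A: 10, 5, 0, -5, -10 — arithmetic with common difference −5.
Subsequence B: 1, 3, 6, 10, 15 — triangular numbers n(n+1)/2 for n = 1, 2, ….
Subsequence C: 63, 61, 59, 57, 55 — arithmetic, step −2.
Term 20 comes from subsequence B (its 7th entry): 28.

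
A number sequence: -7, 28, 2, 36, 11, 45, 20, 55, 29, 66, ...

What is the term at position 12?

78

Odd-indexed and even-indexed terms follow separate rules.
Subsequence A: -7, 2, 11, 20, 29 (arithmetic, step +9).
Subsequence B: 28, 36, 45, 55, 66 (the triangular numbers T_7, T_8, …).
Position 12 falls in subsequence B as its term 6, giving 78.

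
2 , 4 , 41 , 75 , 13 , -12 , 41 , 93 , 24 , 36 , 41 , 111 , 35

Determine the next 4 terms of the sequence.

Taking every 4th term gives 4 separate tracks.
Track A: 2, 13, 24, 35 — arithmetic with common difference +11.
Track B: 4, -12, 36 — a geometric progression (common ratio -3).
Track C: 41, 41, 41 — the constant sequence 41.
Track D: 75, 93, 111 — arithmetic with common difference +18.
The 14th slot belongs to track B; its 4th term is -108.
The 15th slot belongs to track C; its 4th term is 41.
The 16th slot belongs to track D; its 4th term is 129.
Position 17 falls in track A as its term 5, giving 46.

-108, 41, 129, 46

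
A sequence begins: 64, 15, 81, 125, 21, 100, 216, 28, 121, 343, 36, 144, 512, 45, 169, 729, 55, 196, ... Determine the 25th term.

Read the sequence 3 terms at a time; column i is its own pattern.
Subsequence A = 64, 125, 216, 343, 512, 729: the cubes 4³, 5³, 6³, ….
Subsequence B = 15, 21, 28, 36, 45, 55: triangular numbers n(n+1)/2 for n = 5, 6, ….
Subsequence C = 81, 100, 121, 144, 169, 196: consecutive squares n² from n = 9.
The 25th slot belongs to subsequence A; its 9th term is 1728.

1728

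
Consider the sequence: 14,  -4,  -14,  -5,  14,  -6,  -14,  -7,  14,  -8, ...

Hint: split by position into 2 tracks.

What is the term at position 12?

Split by position mod 2 into 2 tracks.
Track A: 14, -14, 14, -14, 14 (alternating ±14).
Track B: -4, -5, -6, -7, -8 (linear: a_n = -3 − n).
Position 12 falls in track B as its term 6, giving -9.

-9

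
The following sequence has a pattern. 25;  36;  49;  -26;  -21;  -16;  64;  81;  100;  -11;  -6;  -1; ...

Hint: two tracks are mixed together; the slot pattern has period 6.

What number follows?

Reading positions in blocks of 6 reveals the pattern AAABBB — 2 tracks woven together.
Stream A: 25, 36, 49, 64, 81, 100 (perfect squares starting at 5²).
Stream B: -26, -21, -16, -11, -6, -1 (arithmetic, step +5).
Position 13 → stream A, term 7 = 121.

121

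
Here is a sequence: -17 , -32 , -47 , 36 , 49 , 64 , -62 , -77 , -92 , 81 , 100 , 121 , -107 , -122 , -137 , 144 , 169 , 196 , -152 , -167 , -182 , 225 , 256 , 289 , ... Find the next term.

-197

Positions follow the repeating pattern AAABBB; grouping by letter gives 2 tracks.
Subsequence A: -17, -32, -47, -62, -77, -92, -107, -122, -137, -152, -167, -182. Subtracting 15 each time.
Subsequence B: 36, 49, 64, 81, 100, 121, 144, 169, 196, 225, 256, 289. Perfect squares starting at 6².
Position 25 falls in subsequence A as its term 13, giving -197.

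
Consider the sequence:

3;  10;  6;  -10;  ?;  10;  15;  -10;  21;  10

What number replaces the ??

Positions 1, 3, 5, … form one subsequence and positions 2, 4, 6, … form another.
Track A = 3, 6, ?, 15, 21: the triangular numbers T_2, T_3, ….
Track B = 10, -10, 10, -10, 10: oscillating between 10 and -10.
The gap is track A's term 3; the rule gives 10.

10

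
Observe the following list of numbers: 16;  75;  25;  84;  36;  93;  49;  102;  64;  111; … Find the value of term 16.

Split by position mod 2 into 2 tracks.
Stream A = 16, 25, 36, 49, 64: perfect squares starting at 4².
Stream B = 75, 84, 93, 102, 111: arithmetic with common difference +9.
The 16th slot belongs to stream B; its 8th term is 138.

138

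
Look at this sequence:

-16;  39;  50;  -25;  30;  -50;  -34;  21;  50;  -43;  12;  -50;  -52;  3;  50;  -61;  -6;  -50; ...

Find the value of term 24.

-50

Split by position mod 3 into 3 tracks.
Track A: -16, -25, -34, -43, -52, -61. Linear: a_n = -7 − 9·n.
Track B: 39, 30, 21, 12, 3, -6. Linear: a_n = 48 − 9·n.
Track C: 50, -50, 50, -50, 50, -50. The oscillation 50·(−1)^(n+1).
Position 24 falls in track C as its term 8, giving -50.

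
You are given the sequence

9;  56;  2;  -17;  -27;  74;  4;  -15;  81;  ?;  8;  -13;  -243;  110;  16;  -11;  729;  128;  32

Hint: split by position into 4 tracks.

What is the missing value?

92

Split by position mod 4 into 4 tracks.
Subsequence A = 9, -27, 81, -243, 729: a geometric progression (common ratio -3).
Subsequence B = 56, 74, ?, 110, 128: adding 18 each time.
Subsequence C = 2, 4, 8, 16, 32: powers of 2.
Subsequence D = -17, -15, -13, -11: arithmetic with common difference +2.
Filling subsequence B at index 3 by its rule yields 92.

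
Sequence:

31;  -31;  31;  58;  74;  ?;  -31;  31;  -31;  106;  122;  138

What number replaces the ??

Reading positions in blocks of 6 reveals the pattern AAABBB — 2 tracks woven together.
Track A: 31, -31, 31, -31, 31, -31 — the oscillation 31·(−1)^(n+1).
Track B: 58, 74, ?, 106, 122, 138 — adding 16 each time.
The gap is track B's term 3; the rule gives 90.

90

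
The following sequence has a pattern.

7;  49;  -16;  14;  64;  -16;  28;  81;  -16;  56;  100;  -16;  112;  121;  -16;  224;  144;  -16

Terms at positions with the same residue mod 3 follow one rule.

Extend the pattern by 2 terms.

Read the sequence 3 terms at a time; column i is its own pattern.
Subsequence A is 7, 14, 28, 56, 112, 224, which is geometric with ratio 2.
Subsequence B is 49, 64, 81, 100, 121, 144, which is perfect squares starting at 7².
Subsequence C is -16, -16, -16, -16, -16, -16, which is always -16.
Position 19 → subsequence A, term 7 = 448.
Position 20 → subsequence B, term 7 = 169.

448, 169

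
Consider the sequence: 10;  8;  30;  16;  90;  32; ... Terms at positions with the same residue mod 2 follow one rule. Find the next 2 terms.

Taking every 2nd term gives 2 separate tracks.
Track A is 10, 30, 90, which is geometric with ratio 3.
Track B is 8, 16, 32, which is powers 2^3, 2^4, 2^5, ….
The 7th slot belongs to track A; its 4th term is 270.
The 8th slot belongs to track B; its 4th term is 64.

270, 64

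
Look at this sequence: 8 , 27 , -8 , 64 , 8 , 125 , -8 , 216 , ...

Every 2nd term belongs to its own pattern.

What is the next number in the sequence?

8

Taking every 2nd term gives 2 separate tracks.
Track A: 8, -8, 8, -8 — alternating ±8.
Track B: 27, 64, 125, 216 — consecutive cubes n³ from n = 3.
Position 9 → track A, term 5 = 8.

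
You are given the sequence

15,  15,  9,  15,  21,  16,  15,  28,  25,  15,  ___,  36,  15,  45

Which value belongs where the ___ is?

Taking every 3rd term gives 3 separate tracks.
Track A: 15, 15, 15, 15, 15 — always 15.
Track B: 15, 21, 28, ?, 45 — the triangular numbers T_5, T_6, ….
Track C: 9, 16, 25, 36 — consecutive squares n² from n = 3.
So the missing entry in track B is 36.

36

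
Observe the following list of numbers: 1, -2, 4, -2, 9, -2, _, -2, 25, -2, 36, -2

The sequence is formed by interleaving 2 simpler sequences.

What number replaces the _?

Taking every 2nd term gives 2 separate tracks.
Track A = 1, 4, 9, ?, 25, 36: perfect squares starting at 1².
Track B = -2, -2, -2, -2, -2, -2: always -2.
Track A's pattern makes the blank 16.

16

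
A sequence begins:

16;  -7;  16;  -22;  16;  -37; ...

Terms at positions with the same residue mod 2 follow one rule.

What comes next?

Positions 1, 3, 5, … form one subsequence and positions 2, 4, 6, … form another.
Track A is 16, 16, 16, which is constant 16.
Track B is -7, -22, -37, which is arithmetic, step −15.
Position 7 → track A, term 4 = 16.

16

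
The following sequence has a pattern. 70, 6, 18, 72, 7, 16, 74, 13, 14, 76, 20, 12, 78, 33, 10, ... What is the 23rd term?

139

Split by position mod 3 into 3 tracks.
Track A: 70, 72, 74, 76, 78 (linear: a_n = 68 + 2·n).
Track B: 6, 7, 13, 20, 33 (a Fibonacci-like recurrence a_n = a_{n-1} + a_{n-2}).
Track C: 18, 16, 14, 12, 10 (arithmetic, step −2).
Position 23 falls in track B as its term 8, giving 139.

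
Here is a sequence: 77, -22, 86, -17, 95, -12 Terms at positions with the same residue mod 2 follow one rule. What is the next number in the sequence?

104

The terms cycle through 2 interleaved subsequences.
Subsequence A: 77, 86, 95. Linear: a_n = 68 + 9·n.
Subsequence B: -22, -17, -12. Arithmetic with common difference +5.
The 7th slot belongs to subsequence A; its 4th term is 104.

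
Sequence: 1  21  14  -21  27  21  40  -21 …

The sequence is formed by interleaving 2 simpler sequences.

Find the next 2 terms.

Odd-indexed and even-indexed terms follow separate rules.
Stream A: 1, 14, 27, 40 — arithmetic, step +13.
Stream B: 21, -21, 21, -21 — oscillating between 21 and -21.
The 9th slot belongs to stream A; its 5th term is 53.
Position 10 falls in stream B as its term 5, giving 21.

53, 21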